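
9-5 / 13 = 112 / 13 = 8.62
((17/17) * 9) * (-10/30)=-3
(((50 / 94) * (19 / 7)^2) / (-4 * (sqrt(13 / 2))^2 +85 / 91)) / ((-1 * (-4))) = -117325 / 3001796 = -0.04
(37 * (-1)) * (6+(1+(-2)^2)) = -407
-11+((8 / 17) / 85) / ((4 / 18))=-15859 / 1445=-10.98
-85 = -85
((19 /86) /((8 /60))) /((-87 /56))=-1330 /1247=-1.07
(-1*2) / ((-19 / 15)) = 30 / 19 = 1.58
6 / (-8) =-3 / 4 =-0.75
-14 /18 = -7 /9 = -0.78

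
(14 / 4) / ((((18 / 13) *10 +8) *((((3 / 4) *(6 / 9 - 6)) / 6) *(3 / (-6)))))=0.48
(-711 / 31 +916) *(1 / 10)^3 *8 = 5537 / 775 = 7.14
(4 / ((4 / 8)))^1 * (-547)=-4376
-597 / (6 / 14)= -1393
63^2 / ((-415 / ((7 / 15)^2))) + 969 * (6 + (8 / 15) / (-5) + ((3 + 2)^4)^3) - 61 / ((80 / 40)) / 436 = 2140269338754059157 / 9047000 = 236572271333.49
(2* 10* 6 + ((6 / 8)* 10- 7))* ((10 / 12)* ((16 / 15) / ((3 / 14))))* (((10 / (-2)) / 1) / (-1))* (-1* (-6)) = 134960 / 9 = 14995.56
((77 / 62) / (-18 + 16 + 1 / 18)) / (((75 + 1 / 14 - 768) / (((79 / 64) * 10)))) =54747 / 4811696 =0.01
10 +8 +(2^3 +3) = 29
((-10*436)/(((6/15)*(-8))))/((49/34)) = 46325/49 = 945.41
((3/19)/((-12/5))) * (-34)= 85/38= 2.24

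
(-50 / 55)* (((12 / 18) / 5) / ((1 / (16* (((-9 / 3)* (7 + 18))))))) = 1600 / 11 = 145.45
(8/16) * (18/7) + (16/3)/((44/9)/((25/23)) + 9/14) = 263337/113351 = 2.32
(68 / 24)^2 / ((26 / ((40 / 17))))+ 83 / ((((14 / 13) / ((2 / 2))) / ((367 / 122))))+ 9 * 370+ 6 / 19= 13527873595 / 3796884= 3562.89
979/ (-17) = -979/ 17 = -57.59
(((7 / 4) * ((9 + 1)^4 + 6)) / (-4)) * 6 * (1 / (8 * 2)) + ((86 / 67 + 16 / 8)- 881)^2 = 220857220129 / 287296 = 768744.50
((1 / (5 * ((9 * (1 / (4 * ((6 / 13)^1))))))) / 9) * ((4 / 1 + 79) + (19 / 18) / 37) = 221188 / 584415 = 0.38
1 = 1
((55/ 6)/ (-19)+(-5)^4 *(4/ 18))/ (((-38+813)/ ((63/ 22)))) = 66269/ 129580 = 0.51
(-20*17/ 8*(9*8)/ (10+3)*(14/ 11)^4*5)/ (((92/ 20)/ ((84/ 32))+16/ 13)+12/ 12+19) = -15428826000/ 114829363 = -134.36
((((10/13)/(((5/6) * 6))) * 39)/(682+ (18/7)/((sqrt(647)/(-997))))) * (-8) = -129728676/1802970907 - 753732 * sqrt(647)/1802970907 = -0.08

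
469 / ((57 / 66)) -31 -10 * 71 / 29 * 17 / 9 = 2309939 / 4959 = 465.81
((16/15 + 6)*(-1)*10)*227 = -48124/3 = -16041.33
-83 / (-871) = 83 / 871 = 0.10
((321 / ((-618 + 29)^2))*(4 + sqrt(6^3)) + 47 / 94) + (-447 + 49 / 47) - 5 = -14689555207 / 32610574 + 1926*sqrt(6) / 346921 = -450.44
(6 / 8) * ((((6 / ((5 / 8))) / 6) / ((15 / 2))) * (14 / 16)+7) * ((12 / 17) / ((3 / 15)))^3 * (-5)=-5821200 / 4913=-1184.86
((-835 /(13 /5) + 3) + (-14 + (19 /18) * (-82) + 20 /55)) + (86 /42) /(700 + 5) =-885679946 /2117115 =-418.34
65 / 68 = 0.96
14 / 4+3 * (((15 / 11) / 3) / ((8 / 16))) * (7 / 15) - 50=-995 / 22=-45.23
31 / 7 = 4.43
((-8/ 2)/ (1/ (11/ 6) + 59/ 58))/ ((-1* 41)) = 2552/ 40877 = 0.06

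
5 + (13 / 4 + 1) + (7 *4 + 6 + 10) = 213 / 4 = 53.25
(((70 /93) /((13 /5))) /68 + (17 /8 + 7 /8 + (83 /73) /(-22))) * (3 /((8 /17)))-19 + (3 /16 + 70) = 362494751 /5177744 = 70.01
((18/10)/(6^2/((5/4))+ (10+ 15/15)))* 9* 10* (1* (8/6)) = 1080/199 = 5.43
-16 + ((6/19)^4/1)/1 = -2083840/130321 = -15.99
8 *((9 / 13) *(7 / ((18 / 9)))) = 252 / 13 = 19.38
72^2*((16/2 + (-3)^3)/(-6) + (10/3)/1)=33696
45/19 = 2.37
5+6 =11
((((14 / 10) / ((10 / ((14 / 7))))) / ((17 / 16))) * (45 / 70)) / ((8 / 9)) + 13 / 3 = 5768 / 1275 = 4.52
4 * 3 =12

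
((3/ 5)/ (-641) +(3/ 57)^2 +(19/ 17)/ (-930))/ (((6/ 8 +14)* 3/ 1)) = 925258/ 64754561637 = 0.00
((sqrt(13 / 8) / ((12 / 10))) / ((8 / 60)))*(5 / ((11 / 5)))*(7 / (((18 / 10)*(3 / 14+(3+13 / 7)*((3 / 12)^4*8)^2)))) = 980000*sqrt(26) / 15543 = 321.50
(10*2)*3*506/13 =30360/13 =2335.38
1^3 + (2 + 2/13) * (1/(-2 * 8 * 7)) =51/52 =0.98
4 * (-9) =-36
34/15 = 2.27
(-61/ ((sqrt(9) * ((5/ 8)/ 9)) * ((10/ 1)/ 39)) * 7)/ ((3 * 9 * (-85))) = 22204/ 6375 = 3.48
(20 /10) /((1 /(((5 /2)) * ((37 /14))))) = 185 /14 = 13.21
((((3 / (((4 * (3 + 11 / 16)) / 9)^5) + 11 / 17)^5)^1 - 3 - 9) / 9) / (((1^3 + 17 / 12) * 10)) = -6049828520567974788520824718694184412846389402404182 / 115354397421527575874084794663975111393698915056454705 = -0.05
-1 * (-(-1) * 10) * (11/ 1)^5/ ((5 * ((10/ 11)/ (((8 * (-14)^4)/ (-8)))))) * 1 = 68056287376/ 5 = 13611257475.20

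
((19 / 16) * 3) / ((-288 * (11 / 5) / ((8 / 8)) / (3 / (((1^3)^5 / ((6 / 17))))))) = -0.01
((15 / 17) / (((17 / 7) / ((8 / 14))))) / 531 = 0.00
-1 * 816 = -816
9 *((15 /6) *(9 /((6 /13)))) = 1755 /4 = 438.75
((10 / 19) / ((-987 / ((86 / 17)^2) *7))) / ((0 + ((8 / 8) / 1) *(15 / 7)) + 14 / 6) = -36980 / 84907333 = -0.00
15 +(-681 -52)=-718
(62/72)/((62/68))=17/18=0.94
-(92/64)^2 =-529/256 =-2.07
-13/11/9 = -13/99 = -0.13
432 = 432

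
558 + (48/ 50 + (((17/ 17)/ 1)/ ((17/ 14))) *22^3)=3964358/ 425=9327.90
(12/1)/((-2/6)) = -36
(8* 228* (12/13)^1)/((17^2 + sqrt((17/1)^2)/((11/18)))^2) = 2648448/157887925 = 0.02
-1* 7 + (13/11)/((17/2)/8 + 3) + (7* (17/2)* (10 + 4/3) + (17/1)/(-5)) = 109597/165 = 664.22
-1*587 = -587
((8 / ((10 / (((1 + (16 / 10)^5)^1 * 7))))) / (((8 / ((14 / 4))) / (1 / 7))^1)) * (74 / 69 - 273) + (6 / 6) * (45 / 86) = -202614536809 / 185437500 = -1092.63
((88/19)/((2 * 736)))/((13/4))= 11/11362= 0.00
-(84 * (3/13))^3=-16003008/2197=-7284.03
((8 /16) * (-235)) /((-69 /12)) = 470 /23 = 20.43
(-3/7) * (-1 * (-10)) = -30/7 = -4.29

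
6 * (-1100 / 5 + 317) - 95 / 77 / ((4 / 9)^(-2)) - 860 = -1735406 / 6237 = -278.24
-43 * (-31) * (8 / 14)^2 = 21328 / 49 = 435.27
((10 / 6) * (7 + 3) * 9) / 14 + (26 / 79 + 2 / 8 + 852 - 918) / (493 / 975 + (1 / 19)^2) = -117.96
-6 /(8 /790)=-1185 /2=-592.50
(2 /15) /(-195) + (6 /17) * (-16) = -280834 /49725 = -5.65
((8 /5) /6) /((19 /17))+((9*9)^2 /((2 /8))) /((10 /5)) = 13122.24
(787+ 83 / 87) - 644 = 143.95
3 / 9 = 1 / 3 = 0.33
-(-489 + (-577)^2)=-332440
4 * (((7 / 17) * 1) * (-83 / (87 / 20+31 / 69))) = -3207120 / 112591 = -28.48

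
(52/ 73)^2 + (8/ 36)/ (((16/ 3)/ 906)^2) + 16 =1096373737/ 170528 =6429.29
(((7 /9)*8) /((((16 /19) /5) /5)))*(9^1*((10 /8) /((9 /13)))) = 216125 /72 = 3001.74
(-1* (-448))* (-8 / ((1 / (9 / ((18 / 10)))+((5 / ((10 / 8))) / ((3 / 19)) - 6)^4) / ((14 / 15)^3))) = -4214784 / 202080575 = -0.02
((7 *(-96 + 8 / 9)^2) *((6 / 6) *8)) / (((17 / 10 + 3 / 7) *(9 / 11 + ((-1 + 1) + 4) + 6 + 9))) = 15797788160 / 1315521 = 12008.77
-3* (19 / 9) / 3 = -19 / 9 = -2.11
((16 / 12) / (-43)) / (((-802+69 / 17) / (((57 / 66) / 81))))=646 / 1559147535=0.00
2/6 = 1/3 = 0.33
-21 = -21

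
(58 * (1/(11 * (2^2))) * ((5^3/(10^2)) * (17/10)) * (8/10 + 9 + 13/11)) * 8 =148886/605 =246.09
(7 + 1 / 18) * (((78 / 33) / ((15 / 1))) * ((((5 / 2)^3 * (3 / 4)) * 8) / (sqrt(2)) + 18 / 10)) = 1651 / 825 + 41275 * sqrt(2) / 792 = 75.70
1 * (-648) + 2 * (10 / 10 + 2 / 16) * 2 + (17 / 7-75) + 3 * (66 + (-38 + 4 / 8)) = -4414 / 7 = -630.57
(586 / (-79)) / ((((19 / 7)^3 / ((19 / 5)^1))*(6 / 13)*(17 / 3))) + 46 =110202803 / 2424115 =45.46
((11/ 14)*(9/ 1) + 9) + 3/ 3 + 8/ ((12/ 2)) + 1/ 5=3907/ 210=18.60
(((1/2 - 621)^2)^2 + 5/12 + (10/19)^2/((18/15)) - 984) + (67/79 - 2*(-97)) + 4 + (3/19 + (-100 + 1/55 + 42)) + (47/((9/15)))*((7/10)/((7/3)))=3720352632347918789/25096720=148240592091.23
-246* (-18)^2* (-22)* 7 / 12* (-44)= -45006192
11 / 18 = 0.61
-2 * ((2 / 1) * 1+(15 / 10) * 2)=-10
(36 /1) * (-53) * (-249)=475092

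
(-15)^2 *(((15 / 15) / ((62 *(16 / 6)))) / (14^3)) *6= 2025 / 680512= 0.00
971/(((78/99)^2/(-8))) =-2114838/169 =-12513.83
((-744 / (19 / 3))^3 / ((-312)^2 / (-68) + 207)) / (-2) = -1166853888 / 1762763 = -661.95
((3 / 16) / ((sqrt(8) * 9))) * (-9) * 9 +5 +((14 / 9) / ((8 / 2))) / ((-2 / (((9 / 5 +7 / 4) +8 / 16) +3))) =871 / 240-27 * sqrt(2) / 64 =3.03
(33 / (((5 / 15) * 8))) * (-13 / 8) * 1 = -1287 / 64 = -20.11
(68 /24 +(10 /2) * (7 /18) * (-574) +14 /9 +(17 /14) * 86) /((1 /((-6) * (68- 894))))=-14976442 /3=-4992147.33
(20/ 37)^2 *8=3200/ 1369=2.34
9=9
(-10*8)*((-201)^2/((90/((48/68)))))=-430944/17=-25349.65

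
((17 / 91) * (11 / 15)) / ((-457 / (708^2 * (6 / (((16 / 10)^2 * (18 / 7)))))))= -3254735 / 23764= -136.96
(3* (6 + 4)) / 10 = 3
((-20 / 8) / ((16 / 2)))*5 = -25 / 16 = -1.56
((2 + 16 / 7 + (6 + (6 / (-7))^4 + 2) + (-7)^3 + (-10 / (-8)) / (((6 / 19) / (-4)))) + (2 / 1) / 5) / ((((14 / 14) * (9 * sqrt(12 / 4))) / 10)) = -221.71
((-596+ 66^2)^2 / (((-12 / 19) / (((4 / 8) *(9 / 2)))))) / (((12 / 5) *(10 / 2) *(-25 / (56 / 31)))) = 9401504 / 31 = 303274.32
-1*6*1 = -6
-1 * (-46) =46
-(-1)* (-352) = -352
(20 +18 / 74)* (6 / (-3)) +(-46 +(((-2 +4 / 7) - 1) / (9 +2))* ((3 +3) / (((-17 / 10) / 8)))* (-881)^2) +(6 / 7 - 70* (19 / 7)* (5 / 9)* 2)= 17721995074 / 3663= 4838109.49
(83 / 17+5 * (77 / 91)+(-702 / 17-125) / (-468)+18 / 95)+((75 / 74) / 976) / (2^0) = 131816706193 / 13647085920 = 9.66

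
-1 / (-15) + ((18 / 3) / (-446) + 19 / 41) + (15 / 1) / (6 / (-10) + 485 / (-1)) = 161745209 / 332988060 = 0.49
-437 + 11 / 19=-8292 / 19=-436.42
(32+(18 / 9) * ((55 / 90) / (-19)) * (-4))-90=-9874 / 171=-57.74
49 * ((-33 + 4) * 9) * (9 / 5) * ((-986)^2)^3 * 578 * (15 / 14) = -13099708869442602068644416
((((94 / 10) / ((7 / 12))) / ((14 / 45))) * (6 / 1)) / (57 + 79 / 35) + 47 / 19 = 1064503 / 137921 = 7.72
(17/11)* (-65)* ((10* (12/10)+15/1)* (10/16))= -149175/88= -1695.17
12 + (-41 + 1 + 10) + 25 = 7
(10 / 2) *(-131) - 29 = -684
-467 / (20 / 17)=-7939 / 20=-396.95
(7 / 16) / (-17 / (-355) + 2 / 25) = 12425 / 3632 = 3.42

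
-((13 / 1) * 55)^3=-365525875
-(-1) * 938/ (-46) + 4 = -377/ 23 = -16.39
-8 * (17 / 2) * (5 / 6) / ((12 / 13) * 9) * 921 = -339235 / 54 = -6282.13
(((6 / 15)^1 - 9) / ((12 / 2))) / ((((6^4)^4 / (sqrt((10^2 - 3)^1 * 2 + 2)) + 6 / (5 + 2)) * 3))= -301 / 126949945836060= -0.00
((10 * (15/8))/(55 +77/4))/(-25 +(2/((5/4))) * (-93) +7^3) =125/83754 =0.00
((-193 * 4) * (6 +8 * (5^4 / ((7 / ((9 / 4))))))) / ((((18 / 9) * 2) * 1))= -311336.57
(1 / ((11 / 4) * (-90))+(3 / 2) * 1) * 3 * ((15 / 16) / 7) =1481 / 2464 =0.60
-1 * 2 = -2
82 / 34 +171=2948 / 17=173.41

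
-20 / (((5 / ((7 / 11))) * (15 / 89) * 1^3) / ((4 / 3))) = -9968 / 495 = -20.14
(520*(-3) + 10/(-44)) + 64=-32917/22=-1496.23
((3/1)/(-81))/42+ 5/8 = 0.62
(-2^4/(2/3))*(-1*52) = 1248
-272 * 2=-544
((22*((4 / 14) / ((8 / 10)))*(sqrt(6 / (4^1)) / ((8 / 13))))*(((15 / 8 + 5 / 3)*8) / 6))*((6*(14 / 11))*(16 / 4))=5525*sqrt(6) / 6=2255.57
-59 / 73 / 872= -59 / 63656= -0.00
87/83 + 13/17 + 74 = 106972/1411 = 75.81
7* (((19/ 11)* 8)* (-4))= -386.91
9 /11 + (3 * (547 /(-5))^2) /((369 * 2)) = 3346649 /67650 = 49.47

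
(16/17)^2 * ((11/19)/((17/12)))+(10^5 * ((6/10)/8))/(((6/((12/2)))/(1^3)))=700136292/93347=7500.36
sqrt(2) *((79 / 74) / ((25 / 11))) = 0.66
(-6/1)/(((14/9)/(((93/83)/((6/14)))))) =-837/83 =-10.08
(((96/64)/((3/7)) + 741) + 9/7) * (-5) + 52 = -3676.93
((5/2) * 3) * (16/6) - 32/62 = 604/31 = 19.48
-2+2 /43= -84 /43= -1.95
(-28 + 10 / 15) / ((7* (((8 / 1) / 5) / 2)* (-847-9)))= 205 / 35952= 0.01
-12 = -12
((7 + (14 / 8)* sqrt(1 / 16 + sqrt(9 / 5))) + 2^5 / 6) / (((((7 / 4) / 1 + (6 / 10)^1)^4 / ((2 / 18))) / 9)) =14000* sqrt(25 + 240* sqrt(5)) / 4879681 + 5920000 / 14639043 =0.47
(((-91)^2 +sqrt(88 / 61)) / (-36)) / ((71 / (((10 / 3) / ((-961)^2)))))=-41405 / 3540779514 - 5 * sqrt(1342) / 107993775177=-0.00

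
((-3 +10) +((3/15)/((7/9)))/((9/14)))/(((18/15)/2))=37/3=12.33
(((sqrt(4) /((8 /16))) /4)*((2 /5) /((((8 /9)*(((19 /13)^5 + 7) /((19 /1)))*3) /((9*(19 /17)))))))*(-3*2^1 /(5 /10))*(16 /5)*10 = -173711657808 /215693875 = -805.36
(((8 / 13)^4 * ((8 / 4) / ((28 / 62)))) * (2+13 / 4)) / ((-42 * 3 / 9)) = -47616 / 199927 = -0.24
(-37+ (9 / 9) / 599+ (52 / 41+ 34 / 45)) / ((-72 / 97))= 468658216 / 9946395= 47.12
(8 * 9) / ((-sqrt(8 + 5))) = -72 * sqrt(13) / 13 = -19.97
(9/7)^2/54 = 3/98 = 0.03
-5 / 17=-0.29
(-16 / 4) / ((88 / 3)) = -3 / 22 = -0.14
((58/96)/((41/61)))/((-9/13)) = -22997/17712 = -1.30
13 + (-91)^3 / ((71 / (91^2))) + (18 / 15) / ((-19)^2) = -11263778552614 / 128155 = -87891838.42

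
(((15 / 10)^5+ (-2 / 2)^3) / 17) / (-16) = -0.02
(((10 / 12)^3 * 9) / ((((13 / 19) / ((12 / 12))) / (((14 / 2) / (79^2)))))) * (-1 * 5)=-83125 / 1947192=-0.04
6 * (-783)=-4698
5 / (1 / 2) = 10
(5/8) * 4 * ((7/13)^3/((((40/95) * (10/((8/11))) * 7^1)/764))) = 177821/24167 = 7.36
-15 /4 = -3.75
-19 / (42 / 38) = -361 / 21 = -17.19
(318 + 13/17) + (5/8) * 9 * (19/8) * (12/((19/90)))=146627/136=1078.14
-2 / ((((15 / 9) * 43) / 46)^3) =-5256144 / 9938375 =-0.53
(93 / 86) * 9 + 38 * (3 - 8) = -15503 / 86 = -180.27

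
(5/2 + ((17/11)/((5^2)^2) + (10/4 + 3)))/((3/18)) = 330102/6875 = 48.01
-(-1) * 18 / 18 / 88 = 1 / 88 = 0.01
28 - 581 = -553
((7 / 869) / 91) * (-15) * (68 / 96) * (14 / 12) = -595 / 542256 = -0.00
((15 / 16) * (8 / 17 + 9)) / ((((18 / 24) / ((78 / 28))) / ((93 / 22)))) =417105 / 2992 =139.41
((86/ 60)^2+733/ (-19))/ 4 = -624569/ 68400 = -9.13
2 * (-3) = -6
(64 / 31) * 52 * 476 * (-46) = -72869888 / 31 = -2350641.55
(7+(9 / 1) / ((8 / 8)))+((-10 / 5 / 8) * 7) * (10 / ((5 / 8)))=-12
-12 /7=-1.71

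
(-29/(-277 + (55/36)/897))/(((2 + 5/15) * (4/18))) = 12642318/62613803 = 0.20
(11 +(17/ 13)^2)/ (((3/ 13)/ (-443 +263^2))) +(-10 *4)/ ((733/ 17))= 36069320288/ 9529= 3785215.69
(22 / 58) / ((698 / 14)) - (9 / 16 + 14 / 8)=-373245 / 161936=-2.30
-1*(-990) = 990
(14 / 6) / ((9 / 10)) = 70 / 27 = 2.59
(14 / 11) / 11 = 14 / 121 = 0.12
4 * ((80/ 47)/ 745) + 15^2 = 1575739/ 7003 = 225.01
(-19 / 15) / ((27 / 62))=-1178 / 405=-2.91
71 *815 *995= 57575675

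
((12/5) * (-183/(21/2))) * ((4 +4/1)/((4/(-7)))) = 2928/5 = 585.60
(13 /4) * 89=1157 /4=289.25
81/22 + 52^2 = 59569/22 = 2707.68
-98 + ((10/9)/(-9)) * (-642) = -506/27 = -18.74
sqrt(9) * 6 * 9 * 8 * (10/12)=1080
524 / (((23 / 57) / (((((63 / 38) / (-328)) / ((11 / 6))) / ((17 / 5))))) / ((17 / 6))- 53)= -495180 / 216053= -2.29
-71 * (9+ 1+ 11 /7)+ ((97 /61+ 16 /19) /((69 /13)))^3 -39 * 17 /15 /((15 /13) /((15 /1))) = -24990470677540226321 /17900519063546385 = -1396.08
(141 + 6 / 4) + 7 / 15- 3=4199 / 30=139.97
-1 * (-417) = 417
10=10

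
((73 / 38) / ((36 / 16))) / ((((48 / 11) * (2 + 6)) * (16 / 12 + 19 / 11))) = 8833 / 1105344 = 0.01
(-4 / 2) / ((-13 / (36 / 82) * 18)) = 2 / 533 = 0.00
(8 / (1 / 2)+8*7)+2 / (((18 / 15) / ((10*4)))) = 416 / 3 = 138.67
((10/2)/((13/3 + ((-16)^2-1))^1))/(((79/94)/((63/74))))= 44415/2274094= 0.02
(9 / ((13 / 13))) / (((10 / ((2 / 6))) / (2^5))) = 48 / 5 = 9.60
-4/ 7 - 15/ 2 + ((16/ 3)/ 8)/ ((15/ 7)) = -4889/ 630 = -7.76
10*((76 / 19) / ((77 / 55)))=200 / 7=28.57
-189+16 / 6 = -559 / 3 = -186.33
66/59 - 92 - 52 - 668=-47842/59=-810.88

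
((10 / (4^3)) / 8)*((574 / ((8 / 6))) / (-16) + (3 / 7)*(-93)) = -74775 / 57344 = -1.30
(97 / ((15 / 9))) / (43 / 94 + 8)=9118 / 1325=6.88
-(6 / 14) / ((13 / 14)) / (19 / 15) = -0.36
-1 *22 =-22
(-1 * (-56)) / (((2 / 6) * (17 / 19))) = 3192 / 17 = 187.76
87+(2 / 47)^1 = 4091 / 47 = 87.04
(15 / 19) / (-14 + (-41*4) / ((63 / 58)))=-945 / 197486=-0.00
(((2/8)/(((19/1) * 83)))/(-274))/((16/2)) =-1/13827136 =-0.00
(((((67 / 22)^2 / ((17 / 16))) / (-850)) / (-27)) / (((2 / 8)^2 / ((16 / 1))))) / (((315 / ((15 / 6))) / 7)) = 1149184 / 212436675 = 0.01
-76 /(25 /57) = -4332 /25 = -173.28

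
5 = 5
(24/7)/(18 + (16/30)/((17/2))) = 3060/16121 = 0.19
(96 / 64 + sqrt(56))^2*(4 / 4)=6*sqrt(14) + 233 / 4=80.70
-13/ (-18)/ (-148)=-13/ 2664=-0.00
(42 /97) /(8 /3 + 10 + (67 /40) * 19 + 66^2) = 720 /7317389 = 0.00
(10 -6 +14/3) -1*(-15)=71/3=23.67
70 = 70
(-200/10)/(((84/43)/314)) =-67510/21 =-3214.76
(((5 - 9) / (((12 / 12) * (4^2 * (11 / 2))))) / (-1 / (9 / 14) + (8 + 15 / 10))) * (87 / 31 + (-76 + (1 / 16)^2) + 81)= -557847 / 12483328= -0.04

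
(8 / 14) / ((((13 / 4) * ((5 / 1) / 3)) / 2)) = 96 / 455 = 0.21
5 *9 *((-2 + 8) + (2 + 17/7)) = 469.29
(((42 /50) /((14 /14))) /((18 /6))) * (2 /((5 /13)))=182 /125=1.46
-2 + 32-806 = -776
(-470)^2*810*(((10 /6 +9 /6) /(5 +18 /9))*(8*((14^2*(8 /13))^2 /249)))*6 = 3184176586752000 /14027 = 227003392511.01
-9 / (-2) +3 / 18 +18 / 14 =125 / 21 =5.95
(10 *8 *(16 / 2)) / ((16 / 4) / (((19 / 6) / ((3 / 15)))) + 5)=60800 / 499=121.84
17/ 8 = 2.12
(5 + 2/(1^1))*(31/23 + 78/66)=4480/253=17.71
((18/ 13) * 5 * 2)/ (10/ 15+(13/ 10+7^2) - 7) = 5400/ 17147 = 0.31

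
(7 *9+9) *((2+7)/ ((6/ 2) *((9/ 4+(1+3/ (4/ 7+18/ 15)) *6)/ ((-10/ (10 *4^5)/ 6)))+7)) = -20088/ 10519847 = -0.00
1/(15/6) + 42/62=167/155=1.08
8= 8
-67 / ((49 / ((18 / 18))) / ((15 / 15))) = -67 / 49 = -1.37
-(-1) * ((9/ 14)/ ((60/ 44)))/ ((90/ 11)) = 121/ 2100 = 0.06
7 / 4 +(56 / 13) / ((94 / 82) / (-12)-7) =207473 / 181532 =1.14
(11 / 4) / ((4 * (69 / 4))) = 11 / 276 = 0.04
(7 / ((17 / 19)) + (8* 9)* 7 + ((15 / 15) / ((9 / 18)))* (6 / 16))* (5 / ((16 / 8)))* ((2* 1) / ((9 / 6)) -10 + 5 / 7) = -29103925 / 2856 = -10190.45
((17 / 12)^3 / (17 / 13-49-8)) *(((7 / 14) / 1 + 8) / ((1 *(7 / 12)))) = -1085773 / 1459584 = -0.74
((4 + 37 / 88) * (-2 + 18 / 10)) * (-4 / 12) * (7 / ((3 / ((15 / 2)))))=5.16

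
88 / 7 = 12.57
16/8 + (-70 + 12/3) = -64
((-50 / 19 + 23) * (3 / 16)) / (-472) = -1161 / 143488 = -0.01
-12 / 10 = -6 / 5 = -1.20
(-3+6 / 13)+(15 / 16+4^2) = 2995 / 208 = 14.40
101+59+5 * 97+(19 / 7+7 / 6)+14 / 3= 27449 / 42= 653.55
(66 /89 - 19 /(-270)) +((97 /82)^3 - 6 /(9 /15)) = -7.53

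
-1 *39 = -39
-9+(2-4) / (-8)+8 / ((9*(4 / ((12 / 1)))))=-6.08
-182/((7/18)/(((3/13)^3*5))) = -4860/169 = -28.76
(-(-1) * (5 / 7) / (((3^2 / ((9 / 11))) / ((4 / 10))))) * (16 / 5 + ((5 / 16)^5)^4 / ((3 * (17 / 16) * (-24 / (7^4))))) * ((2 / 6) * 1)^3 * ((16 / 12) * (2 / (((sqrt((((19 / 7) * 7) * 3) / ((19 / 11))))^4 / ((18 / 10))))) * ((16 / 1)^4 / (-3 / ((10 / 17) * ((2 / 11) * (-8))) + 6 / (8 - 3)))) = 1479725202063420092994656299 / 7831361858339710412846530560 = 0.19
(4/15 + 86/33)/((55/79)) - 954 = -2873368/3025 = -949.87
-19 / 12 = -1.58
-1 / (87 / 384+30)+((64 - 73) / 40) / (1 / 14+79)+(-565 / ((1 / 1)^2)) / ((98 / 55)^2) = -2033786448769 / 11426046870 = -178.00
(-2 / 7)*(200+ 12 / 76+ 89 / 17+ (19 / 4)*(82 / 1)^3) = -241715056 / 323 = -748343.83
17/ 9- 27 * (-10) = 2447/ 9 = 271.89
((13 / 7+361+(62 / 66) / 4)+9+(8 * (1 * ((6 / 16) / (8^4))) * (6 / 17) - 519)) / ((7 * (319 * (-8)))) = 1181504993 / 143671148544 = 0.01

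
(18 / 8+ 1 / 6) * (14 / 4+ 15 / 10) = 145 / 12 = 12.08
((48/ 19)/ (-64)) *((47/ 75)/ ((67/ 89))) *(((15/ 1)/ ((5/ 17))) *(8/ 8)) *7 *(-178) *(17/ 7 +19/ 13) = 3360634749/ 413725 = 8122.87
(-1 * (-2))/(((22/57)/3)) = 171/11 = 15.55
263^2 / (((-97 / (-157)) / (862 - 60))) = 8709345466 / 97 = 89787066.66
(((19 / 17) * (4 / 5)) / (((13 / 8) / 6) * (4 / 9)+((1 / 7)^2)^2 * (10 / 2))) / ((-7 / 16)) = -45045504 / 2699005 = -16.69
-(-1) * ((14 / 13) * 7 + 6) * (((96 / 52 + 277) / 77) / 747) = 58000 / 883701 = 0.07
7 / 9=0.78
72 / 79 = 0.91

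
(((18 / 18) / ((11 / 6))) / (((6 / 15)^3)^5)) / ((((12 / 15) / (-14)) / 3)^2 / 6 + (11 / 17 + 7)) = 51477813720703125 / 774924271616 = 66429.48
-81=-81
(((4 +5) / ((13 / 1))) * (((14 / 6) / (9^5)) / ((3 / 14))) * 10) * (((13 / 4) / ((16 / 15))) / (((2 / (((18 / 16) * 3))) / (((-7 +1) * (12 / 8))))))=-1225 / 20736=-0.06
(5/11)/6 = 5/66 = 0.08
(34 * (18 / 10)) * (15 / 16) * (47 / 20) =21573 / 160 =134.83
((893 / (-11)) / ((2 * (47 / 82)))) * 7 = -5453 / 11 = -495.73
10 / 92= 5 / 46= 0.11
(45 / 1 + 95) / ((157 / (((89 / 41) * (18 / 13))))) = 2.68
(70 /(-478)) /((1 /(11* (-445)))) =171325 /239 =716.84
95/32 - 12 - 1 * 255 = -8449/32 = -264.03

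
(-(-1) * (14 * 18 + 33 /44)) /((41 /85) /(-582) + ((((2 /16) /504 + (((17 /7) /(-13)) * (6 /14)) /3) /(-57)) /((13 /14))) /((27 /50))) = 2625251.65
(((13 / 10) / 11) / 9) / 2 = 13 / 1980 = 0.01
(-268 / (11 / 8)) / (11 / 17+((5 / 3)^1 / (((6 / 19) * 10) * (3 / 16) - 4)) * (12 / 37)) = -349281184 / 875303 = -399.04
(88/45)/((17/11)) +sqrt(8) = 968/765 +2*sqrt(2) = 4.09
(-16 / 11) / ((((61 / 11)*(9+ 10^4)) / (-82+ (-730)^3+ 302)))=6224268480 / 610549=10194.54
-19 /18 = -1.06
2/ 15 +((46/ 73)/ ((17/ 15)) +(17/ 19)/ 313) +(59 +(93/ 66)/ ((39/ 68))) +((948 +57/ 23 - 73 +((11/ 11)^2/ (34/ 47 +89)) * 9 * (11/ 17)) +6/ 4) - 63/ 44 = 1923908174134956491/ 2047232607297020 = 939.76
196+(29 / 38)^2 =283865 / 1444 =196.58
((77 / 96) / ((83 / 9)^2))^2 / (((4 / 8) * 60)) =1440747 / 485973207040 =0.00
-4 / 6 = -2 / 3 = -0.67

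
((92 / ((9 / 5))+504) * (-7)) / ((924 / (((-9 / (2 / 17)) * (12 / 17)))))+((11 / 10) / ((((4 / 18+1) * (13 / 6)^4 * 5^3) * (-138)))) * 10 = 205117940366 / 903241625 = 227.09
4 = 4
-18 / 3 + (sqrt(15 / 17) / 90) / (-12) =-6-sqrt(255) / 18360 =-6.00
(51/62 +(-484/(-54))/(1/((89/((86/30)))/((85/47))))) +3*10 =75334201/407898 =184.69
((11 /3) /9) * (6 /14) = 11 /63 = 0.17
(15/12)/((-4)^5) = -5/4096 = -0.00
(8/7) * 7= 8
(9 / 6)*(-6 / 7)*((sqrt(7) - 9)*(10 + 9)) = 1539 / 7 - 171*sqrt(7) / 7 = 155.23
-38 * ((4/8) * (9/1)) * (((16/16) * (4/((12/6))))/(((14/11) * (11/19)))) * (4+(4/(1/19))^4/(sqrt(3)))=-36131236608 * sqrt(3)/7 - 12996/7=-8940164363.05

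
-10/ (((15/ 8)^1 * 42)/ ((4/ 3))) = -32/ 189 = -0.17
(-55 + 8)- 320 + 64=-303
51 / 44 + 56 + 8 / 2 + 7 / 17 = 46055 / 748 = 61.57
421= 421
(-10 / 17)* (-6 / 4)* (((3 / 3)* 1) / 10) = 3 / 34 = 0.09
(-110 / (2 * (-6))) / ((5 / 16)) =88 / 3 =29.33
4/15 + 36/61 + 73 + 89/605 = 8193346/110715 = 74.00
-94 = -94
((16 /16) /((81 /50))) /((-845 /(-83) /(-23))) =-19090 /13689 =-1.39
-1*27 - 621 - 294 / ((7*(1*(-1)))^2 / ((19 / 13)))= -8538 / 13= -656.77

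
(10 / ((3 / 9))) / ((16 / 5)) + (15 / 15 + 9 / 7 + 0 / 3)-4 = 429 / 56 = 7.66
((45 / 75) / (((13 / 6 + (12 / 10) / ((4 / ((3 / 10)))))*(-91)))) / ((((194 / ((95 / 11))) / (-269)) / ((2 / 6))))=766650 / 65734669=0.01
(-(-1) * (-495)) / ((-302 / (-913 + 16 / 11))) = -451215 / 302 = -1494.09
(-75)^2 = 5625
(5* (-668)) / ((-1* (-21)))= -3340 / 21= -159.05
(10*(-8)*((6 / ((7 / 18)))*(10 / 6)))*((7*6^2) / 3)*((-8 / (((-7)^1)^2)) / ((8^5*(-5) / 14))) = -2.41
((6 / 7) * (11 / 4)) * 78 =1287 / 7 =183.86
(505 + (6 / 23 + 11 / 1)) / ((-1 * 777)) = -3958 / 5957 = -0.66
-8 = -8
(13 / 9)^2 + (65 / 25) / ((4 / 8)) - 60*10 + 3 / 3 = -239644 / 405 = -591.71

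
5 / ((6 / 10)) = 25 / 3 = 8.33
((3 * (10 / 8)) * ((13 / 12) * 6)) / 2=195 / 16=12.19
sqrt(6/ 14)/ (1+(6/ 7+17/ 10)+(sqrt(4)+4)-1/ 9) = 90 * sqrt(21)/ 5951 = 0.07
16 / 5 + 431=2171 / 5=434.20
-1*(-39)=39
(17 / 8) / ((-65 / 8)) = -17 / 65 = -0.26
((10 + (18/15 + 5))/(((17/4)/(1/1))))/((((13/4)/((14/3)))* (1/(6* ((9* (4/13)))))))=1306368/14365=90.94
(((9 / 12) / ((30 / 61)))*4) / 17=0.36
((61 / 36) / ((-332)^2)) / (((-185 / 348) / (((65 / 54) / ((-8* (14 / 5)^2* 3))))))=574925 / 3107851213824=0.00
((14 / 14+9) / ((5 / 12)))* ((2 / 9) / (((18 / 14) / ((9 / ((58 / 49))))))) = 2744 / 87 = 31.54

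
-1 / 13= -0.08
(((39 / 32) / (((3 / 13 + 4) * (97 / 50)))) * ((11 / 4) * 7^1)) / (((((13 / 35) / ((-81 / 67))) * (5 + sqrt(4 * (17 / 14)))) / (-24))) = 31.00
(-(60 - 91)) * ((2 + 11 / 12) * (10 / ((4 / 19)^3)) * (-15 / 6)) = -186050375 / 768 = -242253.09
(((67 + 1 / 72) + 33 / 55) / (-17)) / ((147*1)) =-24341 / 899640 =-0.03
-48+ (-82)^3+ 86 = -551330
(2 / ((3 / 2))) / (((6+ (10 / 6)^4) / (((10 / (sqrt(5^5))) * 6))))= 1296 * sqrt(5) / 27775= 0.10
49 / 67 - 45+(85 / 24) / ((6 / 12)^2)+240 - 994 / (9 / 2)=-13255 / 1206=-10.99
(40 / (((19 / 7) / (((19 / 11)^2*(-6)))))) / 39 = -10640 / 1573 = -6.76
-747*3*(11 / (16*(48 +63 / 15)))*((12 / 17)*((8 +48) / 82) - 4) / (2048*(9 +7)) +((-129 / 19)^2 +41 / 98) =2180065707539107 / 46864499605504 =46.52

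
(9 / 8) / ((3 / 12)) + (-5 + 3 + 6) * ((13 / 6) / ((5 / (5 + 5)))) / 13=35 / 6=5.83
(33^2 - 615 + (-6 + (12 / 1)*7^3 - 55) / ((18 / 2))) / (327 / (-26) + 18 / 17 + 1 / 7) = -25745174 / 316755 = -81.28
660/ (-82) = -330/ 41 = -8.05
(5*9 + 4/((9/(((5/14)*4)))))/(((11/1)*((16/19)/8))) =54625/1386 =39.41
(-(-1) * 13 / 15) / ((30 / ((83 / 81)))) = 1079 / 36450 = 0.03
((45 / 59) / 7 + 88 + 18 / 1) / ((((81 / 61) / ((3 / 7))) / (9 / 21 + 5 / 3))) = 117620932 / 1639197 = 71.76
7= 7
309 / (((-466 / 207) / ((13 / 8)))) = -831519 / 3728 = -223.05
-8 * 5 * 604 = -24160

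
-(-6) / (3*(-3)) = -2 / 3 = -0.67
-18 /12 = -3 /2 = -1.50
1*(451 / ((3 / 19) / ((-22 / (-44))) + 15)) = 8569 / 291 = 29.45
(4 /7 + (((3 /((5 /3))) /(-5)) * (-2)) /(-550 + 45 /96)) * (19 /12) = 8333723 /9232125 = 0.90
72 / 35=2.06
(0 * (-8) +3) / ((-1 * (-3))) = 1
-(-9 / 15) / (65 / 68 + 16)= 204 / 5765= 0.04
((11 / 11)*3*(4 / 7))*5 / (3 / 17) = 340 / 7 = 48.57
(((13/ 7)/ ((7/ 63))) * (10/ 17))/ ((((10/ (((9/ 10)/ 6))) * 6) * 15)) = 39/ 23800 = 0.00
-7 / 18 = -0.39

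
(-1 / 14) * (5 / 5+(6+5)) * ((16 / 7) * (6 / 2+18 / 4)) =-720 / 49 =-14.69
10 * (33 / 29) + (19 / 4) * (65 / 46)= 96535 / 5336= 18.09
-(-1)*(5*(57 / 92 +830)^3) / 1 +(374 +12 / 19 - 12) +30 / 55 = 466322421593414037 / 162745792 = 2865342420.61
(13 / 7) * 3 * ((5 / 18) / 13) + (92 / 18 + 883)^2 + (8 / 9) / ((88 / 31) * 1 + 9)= 328256876555 / 416178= 788741.54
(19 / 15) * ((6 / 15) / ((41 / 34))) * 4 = 5168 / 3075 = 1.68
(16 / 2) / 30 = 4 / 15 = 0.27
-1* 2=-2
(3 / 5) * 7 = 4.20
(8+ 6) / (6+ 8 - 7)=2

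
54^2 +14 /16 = 23335 /8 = 2916.88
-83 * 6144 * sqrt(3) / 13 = -509952 * sqrt(3) / 13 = -67943.29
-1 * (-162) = 162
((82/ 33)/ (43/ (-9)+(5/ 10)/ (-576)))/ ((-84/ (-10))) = -5248/ 84777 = -0.06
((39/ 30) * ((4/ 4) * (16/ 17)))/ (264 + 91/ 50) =1040/ 225947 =0.00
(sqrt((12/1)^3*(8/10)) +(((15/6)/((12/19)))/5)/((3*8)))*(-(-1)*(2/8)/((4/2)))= 19/4608 +6*sqrt(15)/5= 4.65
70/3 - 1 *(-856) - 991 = -335/3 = -111.67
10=10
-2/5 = -0.40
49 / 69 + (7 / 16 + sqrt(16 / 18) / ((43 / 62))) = 2.51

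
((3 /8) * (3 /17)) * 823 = 7407 /136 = 54.46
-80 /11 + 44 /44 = -69 /11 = -6.27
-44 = -44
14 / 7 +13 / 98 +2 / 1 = 405 / 98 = 4.13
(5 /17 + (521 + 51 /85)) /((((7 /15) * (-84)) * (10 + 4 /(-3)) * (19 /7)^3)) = -931581 /12126712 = -0.08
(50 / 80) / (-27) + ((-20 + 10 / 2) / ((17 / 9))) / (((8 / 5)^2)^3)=-59738405 / 120324096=-0.50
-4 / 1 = -4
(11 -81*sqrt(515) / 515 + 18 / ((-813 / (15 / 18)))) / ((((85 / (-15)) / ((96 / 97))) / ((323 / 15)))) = -5428224 / 131435 + 147744*sqrt(515) / 249775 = -27.88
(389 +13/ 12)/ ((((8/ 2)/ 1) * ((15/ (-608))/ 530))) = -18855068/ 9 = -2095007.56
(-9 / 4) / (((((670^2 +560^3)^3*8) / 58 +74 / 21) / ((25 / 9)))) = -15225 / 1833823908475318854864008584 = -0.00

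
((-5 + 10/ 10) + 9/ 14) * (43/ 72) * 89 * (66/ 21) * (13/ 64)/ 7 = -25721267/ 1580544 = -16.27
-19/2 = -9.50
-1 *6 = -6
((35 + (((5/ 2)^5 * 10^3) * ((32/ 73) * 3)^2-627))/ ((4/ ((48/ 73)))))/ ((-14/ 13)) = -69953928096/ 2723119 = -25688.90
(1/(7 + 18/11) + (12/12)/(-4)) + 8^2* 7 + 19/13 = 2219677/4940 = 449.33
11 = 11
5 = 5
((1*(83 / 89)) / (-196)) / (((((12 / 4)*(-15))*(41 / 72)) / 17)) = 2822 / 894005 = 0.00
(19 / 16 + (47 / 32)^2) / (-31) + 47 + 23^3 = 387717791 / 31744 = 12213.89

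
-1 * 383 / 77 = -383 / 77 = -4.97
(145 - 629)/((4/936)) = -113256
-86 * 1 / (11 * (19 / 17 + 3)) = -731 / 385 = -1.90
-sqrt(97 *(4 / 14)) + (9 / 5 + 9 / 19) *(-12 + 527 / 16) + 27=69.34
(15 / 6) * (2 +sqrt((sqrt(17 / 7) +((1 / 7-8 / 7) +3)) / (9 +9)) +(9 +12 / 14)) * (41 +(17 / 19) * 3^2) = 1165 * sqrt(14 * sqrt(119) +196) / 399 +193390 / 133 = 1508.58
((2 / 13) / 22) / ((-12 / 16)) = -4 / 429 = -0.01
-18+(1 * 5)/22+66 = 1061/22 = 48.23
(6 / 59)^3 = 0.00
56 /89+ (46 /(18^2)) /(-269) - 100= -385405879 /3878442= -99.37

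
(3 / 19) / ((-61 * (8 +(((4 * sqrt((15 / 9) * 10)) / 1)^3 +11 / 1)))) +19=593396703308 / 31231405433-144000 * sqrt(6) / 593396703227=19.00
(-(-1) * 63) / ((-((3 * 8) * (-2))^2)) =-7 / 256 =-0.03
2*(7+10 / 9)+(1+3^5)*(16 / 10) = 18298 / 45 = 406.62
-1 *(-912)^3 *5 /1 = 3792752640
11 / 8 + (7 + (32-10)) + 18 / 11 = 2817 / 88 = 32.01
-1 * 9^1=-9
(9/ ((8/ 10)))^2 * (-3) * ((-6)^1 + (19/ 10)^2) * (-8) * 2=-58077/ 4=-14519.25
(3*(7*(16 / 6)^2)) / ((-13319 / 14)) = -6272 / 39957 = -0.16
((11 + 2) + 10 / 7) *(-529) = -7632.71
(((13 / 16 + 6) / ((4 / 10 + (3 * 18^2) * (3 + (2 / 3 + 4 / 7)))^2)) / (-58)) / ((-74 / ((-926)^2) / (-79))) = -2261266037275 / 356955504630848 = -0.01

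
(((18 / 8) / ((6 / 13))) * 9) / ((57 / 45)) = 5265 / 152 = 34.64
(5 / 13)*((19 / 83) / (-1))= -95 / 1079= -0.09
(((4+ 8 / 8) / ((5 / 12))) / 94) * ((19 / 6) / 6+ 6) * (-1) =-5 / 6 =-0.83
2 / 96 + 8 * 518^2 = 103036417 / 48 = 2146592.02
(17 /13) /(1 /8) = 136 /13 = 10.46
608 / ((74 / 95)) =28880 / 37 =780.54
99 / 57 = 33 / 19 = 1.74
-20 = -20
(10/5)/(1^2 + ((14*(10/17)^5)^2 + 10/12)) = 24191926805388/33935932904939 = 0.71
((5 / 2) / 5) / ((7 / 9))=9 / 14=0.64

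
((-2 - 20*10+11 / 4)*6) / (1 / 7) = -16737 / 2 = -8368.50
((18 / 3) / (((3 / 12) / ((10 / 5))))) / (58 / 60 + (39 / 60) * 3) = 576 / 35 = 16.46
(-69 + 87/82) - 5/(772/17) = -2153891/31652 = -68.05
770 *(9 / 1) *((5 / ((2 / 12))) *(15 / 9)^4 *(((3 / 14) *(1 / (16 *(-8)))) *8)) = -171875 / 8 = -21484.38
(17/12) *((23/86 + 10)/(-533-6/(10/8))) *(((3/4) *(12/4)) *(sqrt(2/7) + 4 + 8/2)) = -225165/462508-225165 *sqrt(14)/25900448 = -0.52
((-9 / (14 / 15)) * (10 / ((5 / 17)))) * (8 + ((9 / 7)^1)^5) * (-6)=2664563850 / 117649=22648.42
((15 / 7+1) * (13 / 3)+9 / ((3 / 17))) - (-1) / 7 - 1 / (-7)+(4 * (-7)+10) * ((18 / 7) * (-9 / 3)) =4279 / 21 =203.76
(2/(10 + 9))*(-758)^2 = 1149128/19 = 60480.42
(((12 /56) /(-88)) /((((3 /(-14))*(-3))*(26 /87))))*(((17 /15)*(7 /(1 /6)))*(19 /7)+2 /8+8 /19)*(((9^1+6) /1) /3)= -1431179 /173888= -8.23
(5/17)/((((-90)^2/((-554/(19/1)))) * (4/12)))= -277/87210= -0.00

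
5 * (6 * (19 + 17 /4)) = 1395 /2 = 697.50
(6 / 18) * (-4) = -4 / 3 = -1.33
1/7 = 0.14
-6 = -6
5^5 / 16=195.31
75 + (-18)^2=399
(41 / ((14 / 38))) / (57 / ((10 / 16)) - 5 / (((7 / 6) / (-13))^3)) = 190855 / 12020208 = 0.02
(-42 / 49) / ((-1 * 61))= 6 / 427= 0.01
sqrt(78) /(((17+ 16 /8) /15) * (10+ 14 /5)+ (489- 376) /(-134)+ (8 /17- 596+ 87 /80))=-1366800 * sqrt(78) /791475421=-0.02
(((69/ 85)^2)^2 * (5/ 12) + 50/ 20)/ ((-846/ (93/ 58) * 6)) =-3470665667/ 4098208428000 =-0.00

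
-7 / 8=-0.88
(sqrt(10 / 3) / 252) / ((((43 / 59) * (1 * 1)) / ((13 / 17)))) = 767 * sqrt(30) / 552636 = 0.01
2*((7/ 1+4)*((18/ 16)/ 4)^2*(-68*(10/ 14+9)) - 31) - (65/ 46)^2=-143800323/ 118496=-1213.55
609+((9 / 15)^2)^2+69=423831 / 625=678.13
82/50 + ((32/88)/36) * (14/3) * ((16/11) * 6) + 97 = 2696674/27225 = 99.05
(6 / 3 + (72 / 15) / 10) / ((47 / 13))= 806 / 1175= 0.69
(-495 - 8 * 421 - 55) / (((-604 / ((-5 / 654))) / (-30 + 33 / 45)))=286667 / 197508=1.45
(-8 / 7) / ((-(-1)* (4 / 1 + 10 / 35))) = -4 / 15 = -0.27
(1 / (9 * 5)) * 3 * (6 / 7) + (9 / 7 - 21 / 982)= 45419 / 34370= 1.32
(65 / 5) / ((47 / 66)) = 858 / 47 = 18.26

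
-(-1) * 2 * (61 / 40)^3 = 226981 / 32000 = 7.09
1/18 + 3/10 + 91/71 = 5231/3195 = 1.64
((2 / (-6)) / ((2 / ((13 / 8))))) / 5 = -13 / 240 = -0.05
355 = 355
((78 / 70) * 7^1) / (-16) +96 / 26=3333 / 1040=3.20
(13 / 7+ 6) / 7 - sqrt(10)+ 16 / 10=667 / 245 - sqrt(10)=-0.44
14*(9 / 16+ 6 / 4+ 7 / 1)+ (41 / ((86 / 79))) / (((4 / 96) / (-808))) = -251199107 / 344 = -730229.96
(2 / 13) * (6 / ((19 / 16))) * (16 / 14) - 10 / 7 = -934 / 1729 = -0.54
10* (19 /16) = 95 /8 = 11.88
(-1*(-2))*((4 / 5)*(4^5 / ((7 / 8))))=65536 / 35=1872.46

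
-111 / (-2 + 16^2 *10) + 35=89419 / 2558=34.96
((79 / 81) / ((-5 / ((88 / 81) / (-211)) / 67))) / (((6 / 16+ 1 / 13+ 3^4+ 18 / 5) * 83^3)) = 48441536 / 35008560335389779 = 0.00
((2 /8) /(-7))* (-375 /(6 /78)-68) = 4943 /28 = 176.54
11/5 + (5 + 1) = 41/5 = 8.20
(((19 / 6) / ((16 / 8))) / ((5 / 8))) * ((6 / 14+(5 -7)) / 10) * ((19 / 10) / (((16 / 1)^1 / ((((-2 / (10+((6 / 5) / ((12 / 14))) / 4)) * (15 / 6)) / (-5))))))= -3971 / 869400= -0.00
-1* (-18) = 18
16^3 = 4096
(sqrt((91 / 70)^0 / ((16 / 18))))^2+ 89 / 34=3.74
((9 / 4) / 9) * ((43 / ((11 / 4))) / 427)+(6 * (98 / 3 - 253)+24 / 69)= -142778417 / 108031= -1321.64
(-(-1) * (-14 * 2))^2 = 784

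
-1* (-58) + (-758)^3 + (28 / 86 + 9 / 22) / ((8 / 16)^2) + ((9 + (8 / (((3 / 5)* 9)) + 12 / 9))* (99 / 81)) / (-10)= -500581703515117 / 1149390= -435519452.51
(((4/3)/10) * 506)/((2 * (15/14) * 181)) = 7084/40725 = 0.17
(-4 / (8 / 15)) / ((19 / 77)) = -1155 / 38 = -30.39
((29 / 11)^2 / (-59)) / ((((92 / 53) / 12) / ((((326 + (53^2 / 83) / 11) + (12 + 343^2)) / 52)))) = -3601217812965 / 1948854193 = -1847.86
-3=-3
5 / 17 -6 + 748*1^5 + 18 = 12925 / 17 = 760.29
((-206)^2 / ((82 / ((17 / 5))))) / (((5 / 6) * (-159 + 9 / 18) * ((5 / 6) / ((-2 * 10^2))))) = 3197.15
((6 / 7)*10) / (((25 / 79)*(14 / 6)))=2844 / 245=11.61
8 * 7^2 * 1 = 392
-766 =-766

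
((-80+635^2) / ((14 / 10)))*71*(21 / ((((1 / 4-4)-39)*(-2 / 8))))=2289863600 / 57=40173045.61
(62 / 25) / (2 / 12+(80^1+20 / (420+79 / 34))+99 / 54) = 445129 / 14726475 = 0.03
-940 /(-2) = 470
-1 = -1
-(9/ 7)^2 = -81/ 49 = -1.65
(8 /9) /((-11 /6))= -16 /33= -0.48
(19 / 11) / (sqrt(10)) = 0.55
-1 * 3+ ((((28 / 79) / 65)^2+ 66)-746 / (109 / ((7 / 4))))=51.02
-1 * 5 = -5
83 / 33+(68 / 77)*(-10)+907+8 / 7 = 208322 / 231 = 901.83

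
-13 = -13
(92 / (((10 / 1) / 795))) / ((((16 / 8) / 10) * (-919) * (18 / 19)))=-115805 / 2757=-42.00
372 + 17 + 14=403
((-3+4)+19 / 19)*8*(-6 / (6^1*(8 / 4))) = -8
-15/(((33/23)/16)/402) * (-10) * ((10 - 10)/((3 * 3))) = 0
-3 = -3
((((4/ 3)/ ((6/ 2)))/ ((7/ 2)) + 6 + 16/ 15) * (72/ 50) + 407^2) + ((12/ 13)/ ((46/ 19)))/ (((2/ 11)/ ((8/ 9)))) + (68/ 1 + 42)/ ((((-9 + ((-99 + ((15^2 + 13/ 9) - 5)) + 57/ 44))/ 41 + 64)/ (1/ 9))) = 141015812258952103/ 851229117375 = 165661.41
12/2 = 6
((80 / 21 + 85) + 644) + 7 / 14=30799 / 42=733.31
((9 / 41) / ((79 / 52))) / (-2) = -234 / 3239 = -0.07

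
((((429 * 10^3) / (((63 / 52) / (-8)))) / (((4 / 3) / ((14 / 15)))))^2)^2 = 1252326216686475673600000000 / 81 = 15460817489956489797530860.00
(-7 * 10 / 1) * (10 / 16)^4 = -21875 / 2048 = -10.68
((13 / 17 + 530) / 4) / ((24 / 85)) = 45115 / 96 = 469.95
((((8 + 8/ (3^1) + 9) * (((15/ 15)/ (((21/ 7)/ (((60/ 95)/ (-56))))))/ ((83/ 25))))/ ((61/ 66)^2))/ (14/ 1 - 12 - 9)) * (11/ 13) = 11779350/ 3737926829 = 0.00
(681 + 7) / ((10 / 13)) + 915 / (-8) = 31201 / 40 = 780.02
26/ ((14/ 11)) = 143/ 7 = 20.43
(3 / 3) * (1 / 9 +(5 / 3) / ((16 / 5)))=91 / 144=0.63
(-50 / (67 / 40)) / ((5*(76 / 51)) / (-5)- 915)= 102000 / 3131647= 0.03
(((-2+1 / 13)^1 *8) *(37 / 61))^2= 54760000 / 628849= 87.08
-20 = -20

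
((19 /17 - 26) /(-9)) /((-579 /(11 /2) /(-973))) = 25.55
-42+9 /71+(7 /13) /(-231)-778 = -819.88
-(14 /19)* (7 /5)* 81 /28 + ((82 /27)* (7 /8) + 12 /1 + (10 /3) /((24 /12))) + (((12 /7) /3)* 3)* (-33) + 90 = 3358909 /71820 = 46.77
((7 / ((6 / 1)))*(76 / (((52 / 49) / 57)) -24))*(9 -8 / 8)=492380 / 13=37875.38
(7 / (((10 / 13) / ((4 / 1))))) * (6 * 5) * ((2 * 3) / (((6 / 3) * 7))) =468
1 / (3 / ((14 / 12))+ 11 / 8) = 56 / 221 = 0.25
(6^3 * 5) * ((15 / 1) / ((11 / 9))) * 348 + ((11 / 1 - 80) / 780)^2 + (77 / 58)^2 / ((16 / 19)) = 11538242140790341 / 2501470400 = 4612583.92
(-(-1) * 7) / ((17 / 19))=133 / 17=7.82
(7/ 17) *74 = 518/ 17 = 30.47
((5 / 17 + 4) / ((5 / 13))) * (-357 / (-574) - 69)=-5321043 / 6970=-763.42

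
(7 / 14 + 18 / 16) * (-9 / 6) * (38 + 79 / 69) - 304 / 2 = -91049 / 368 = -247.42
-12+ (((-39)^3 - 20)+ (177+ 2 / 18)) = -532565 / 9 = -59173.89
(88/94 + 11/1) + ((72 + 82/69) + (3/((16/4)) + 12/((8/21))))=1522583/12972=117.37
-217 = -217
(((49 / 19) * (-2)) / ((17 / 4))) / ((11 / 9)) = -3528 / 3553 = -0.99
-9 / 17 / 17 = -9 / 289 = -0.03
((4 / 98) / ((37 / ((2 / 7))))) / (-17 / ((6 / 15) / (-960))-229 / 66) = 264 / 34171418561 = 0.00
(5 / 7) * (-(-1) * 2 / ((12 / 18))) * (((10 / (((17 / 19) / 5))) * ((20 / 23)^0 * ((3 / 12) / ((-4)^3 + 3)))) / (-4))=7125 / 58072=0.12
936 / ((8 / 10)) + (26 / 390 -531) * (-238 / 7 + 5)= 248506 / 15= 16567.07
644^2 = 414736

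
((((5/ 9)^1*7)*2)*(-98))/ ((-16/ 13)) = 22295/ 36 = 619.31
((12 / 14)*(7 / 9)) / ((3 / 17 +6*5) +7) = 17 / 948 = 0.02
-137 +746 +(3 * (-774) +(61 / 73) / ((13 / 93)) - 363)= -1964451 / 949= -2070.02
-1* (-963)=963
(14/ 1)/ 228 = 7/ 114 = 0.06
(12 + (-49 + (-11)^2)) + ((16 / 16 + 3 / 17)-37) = 819 / 17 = 48.18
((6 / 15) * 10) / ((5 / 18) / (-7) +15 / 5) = 504 / 373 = 1.35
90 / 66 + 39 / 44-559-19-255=-3323 / 4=-830.75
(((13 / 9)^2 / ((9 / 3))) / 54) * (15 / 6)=845 / 26244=0.03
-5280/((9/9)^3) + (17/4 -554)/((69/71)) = -537803/92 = -5845.68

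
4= 4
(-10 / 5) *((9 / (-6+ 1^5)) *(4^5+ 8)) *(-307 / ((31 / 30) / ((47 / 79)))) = -656675.63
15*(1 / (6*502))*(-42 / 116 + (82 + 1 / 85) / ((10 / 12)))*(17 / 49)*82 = 99096303 / 7133420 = 13.89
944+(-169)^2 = 29505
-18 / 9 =-2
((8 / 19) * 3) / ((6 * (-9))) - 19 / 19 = -175 / 171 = -1.02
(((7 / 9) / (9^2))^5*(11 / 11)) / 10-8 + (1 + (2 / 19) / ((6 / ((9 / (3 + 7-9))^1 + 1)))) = -266972167949075537 / 39119315097983310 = -6.82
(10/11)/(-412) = -5/2266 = -0.00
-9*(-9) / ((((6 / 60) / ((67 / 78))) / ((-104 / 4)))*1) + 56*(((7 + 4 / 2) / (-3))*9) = -19602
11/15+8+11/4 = 689/60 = 11.48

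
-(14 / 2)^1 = -7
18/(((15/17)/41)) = 4182/5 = 836.40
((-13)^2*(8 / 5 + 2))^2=370150.56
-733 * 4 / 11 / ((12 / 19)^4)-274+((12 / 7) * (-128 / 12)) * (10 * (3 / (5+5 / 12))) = -10640171263 / 5189184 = -2050.45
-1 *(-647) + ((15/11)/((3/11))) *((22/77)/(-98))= 221916/343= 646.99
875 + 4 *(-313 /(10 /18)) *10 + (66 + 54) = -21541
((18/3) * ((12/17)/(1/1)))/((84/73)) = 438/119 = 3.68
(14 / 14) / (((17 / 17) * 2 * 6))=1 / 12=0.08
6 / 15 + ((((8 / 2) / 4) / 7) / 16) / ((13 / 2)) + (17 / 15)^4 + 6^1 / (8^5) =154834250449 / 75479040000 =2.05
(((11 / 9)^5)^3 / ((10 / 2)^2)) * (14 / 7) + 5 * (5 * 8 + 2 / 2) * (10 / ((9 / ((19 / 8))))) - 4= 11089199859026602483 / 20589113209464900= 538.60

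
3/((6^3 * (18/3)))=1/432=0.00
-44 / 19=-2.32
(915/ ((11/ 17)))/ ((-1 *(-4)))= 15555/ 44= 353.52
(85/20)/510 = 1/120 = 0.01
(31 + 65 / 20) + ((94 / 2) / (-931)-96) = -230145 / 3724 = -61.80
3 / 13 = 0.23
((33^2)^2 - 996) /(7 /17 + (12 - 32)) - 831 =-183968 /3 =-61322.67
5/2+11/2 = 8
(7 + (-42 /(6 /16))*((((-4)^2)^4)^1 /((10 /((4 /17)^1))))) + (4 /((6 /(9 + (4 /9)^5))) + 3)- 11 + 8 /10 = -2600441789857 /15057495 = -172700.82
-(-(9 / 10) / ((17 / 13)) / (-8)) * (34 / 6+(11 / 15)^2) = -4537 / 8500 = -0.53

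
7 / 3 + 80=247 / 3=82.33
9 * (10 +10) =180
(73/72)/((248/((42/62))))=511/184512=0.00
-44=-44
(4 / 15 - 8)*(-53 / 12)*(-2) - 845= -41099 / 45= -913.31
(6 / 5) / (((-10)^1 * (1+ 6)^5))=-3 / 420175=-0.00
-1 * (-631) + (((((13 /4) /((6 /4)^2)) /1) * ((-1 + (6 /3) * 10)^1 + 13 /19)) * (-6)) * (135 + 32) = -1587941 /57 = -27858.61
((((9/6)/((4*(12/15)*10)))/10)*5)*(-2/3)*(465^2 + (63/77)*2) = -2378493/704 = -3378.54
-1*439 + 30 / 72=-5263 / 12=-438.58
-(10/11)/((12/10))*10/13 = -250/429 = -0.58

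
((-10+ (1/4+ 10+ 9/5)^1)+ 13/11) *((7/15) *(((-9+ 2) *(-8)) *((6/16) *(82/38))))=68.34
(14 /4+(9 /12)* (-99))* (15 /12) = -1415 /16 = -88.44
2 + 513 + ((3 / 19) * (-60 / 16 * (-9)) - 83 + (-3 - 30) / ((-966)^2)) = 1292304311 / 2954994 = 437.33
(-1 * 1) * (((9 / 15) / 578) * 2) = -3 / 1445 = -0.00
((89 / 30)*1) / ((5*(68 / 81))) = 2403 / 3400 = 0.71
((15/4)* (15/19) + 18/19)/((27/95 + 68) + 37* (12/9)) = 4455/134084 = 0.03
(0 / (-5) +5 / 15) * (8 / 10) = 4 / 15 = 0.27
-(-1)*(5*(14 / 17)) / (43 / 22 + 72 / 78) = 20020 / 13991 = 1.43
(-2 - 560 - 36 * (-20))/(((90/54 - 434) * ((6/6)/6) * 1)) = -2844/1297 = -2.19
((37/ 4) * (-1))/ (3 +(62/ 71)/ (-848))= -3.08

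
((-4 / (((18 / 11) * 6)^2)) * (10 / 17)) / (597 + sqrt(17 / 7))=-842765 / 20612417652 + 605 * sqrt(119) / 61837252956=-0.00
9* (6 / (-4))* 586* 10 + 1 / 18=-1423979 / 18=-79109.94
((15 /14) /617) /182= 15 /1572116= 0.00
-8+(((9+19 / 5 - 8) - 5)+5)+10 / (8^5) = -262119 / 81920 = -3.20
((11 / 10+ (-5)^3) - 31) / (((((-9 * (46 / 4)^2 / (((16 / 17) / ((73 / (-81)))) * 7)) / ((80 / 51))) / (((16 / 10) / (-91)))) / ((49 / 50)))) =466335744 / 18135508625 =0.03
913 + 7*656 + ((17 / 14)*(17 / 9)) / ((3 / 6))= 347104 / 63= 5509.59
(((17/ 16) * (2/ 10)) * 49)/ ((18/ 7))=5831/ 1440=4.05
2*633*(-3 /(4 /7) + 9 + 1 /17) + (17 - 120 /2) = 162485 /34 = 4778.97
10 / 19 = 0.53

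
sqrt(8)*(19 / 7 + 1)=52*sqrt(2) / 7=10.51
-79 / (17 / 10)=-790 / 17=-46.47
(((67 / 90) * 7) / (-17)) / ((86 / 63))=-3283 / 14620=-0.22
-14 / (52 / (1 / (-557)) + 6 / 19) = 133 / 275155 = 0.00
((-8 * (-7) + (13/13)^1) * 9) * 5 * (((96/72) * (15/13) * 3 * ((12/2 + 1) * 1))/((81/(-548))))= -7288400/13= -560646.15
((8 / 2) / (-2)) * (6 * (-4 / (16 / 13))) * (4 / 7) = 156 / 7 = 22.29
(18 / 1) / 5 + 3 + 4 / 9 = 7.04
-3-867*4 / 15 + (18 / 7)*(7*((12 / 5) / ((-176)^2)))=-906817 / 3872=-234.20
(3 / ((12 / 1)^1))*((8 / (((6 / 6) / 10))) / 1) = 20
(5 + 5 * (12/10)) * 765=8415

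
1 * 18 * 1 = 18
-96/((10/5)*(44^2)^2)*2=-3/117128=-0.00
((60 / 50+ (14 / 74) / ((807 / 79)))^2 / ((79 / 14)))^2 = 214668495013945447749316 / 3100524982882443686750625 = 0.07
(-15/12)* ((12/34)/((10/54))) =-81/34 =-2.38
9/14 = 0.64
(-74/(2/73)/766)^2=7295401/586756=12.43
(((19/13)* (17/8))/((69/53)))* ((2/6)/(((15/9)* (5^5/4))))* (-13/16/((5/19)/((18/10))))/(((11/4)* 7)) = -975783/5534375000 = -0.00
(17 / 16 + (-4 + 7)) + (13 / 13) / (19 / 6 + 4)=2891 / 688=4.20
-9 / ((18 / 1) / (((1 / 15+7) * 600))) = -2120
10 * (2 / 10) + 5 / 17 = 2.29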